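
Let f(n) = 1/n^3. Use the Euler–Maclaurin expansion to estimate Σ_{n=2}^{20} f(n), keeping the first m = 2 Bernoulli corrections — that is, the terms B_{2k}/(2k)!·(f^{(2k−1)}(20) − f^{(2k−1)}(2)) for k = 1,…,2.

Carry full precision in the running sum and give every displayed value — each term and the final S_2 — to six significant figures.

The integral term ∫_2^20 1/x^3 dx = 0.123750.
½[f(2) + f(20)] = ½[0.125000 + 0.000125000] = 0.0625625.
Running total after boundary: 0.186312.
Order-1 term: 1/12 · (-1.87500e-05 − (-0.187500)) = 0.0156234.
After k=1: 0.201936.
Order-2 term: −1/720 · (-9.37500e-07 − (-0.937500)) = -0.00130208.

S_2 ≈ 0.200634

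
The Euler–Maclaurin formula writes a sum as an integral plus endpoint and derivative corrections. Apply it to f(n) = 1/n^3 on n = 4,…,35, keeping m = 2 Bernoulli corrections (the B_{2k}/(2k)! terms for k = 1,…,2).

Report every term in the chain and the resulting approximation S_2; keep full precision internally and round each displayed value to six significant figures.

S_2 ≈ 0.0396220

The integral term ∫_4^35 1/x^3 dx = 0.0308418.
½[f(4) + f(35)] = ½[0.0156250 + 2.33236e-05] = 0.00782416.
Integral + boundary = 0.0386660.
Correction k=1: B_{2}/2! · (f^{(1)}(35) − f^{(1)}(4)) = 1/12 · (-1.99917e-06 − (-0.0117188)) = 0.000976396.
Running total after k=1: 0.0396424.
Correction k=2: B_{4}/4! · (f^{(3)}(35) − f^{(3)}(4)) = −1/720 · (-3.26395e-08 − (-0.0146484)) = -2.03450e-05.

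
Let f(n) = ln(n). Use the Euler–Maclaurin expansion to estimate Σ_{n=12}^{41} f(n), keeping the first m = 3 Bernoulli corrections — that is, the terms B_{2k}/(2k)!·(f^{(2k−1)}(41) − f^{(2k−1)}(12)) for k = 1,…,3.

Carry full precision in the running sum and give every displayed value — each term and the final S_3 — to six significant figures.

∫_12^41 ln(x) dx evaluates to 93.4376.
Boundary: ½(f(12) + f(41)) = ½(2.48491 + 3.71357) = 3.09924.
So far: 96.5368.
Order-1 term: 1/12 · (0.0243902 − 0.0833333) = -0.00491192.
Running total after k=1: 96.5319.
Order-2 term: −1/720 · (2.90187e-05 − 0.00115741) = 1.56721e-06.
Running total after k=2: 96.5319.
Order-3 term: 1/30240 · (2.07153e-07 − 9.64506e-05) = -3.18265e-09.

S_3 ≈ 96.5319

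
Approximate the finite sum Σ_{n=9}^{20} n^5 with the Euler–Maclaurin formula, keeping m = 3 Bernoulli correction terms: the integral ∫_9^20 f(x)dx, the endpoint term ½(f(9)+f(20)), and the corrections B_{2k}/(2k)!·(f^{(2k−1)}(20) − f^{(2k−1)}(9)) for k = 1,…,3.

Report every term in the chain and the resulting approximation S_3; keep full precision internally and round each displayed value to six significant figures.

S_3 ≈ 1.22715e+07

Integral: ∫_9^20 x^5 dx = 1.05781e+07.
Endpoint term: (f(9) + f(20))/2 = (59049.0 + 3.20000e+06)/2 = 1.62952e+06.
Integral + boundary = 1.22076e+07.
Correction k=1: B_{2}/2! · (f^{(1)}(20) − f^{(1)}(9)) = 1/12 · (800000 − 32805.0) = 63932.9.
Running total after k=1: 1.22716e+07.
Correction k=2: B_{4}/4! · (f^{(3)}(20) − f^{(3)}(9)) = −1/720 · (24000.0 − 4860.00) = -26.5833.
Running total after k=2: 1.22715e+07.
Correction k=3: B_{6}/6! · (f^{(5)}(20) − f^{(5)}(9)) = 1/30240 · (120.000 − 120.000) = 0.00000.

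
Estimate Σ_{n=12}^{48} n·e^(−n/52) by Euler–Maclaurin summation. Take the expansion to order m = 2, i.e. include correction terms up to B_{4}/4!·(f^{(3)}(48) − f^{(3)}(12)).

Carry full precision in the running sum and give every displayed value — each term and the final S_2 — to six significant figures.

∫_12^48 x·e^(−x/52) dx evaluates to 576.242.
Endpoint term: (f(12) + f(48))/2 = (9.52707 + 19.0701)/2 = 14.2986.
Running total after boundary: 590.541.
Correction k=1: B_{2}/2! · (f^{(1)}(48) − f^{(1)}(12)) = 1/12 · (0.0305611 − 0.610710) = -0.0483457.
After k=1: 590.492.
Correction k=2: B_{4}/4! · (f^{(3)}(48) − f^{(3)}(12)) = −1/720 · (0.000305159 − 0.000813075) = 7.05439e-07.

S_2 ≈ 590.492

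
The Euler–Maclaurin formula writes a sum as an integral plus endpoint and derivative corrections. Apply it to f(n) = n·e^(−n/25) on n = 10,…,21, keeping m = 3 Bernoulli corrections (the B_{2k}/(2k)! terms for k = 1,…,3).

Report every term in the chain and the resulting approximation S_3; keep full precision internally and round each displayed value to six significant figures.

∫_10^21 x·e^(−x/25) dx evaluates to 90.0629.
Endpoint term: (f(10) + f(21))/2 = (6.70320 + 9.06592)/2 = 7.88456.
Running total after boundary: 97.9475.
Correction k=1: B_{2}/2! · (f^{(1)}(21) − f^{(1)}(10)) = 1/12 · (0.0690737 − 0.402192) = -0.0277599.
Partial sum through k=1: 97.9197.
Correction k=2: B_{4}/4! · (f^{(3)}(21) − f^{(3)}(10)) = −1/720 · (0.00149199 − 0.00278853) = 1.80075e-06.
Partial sum through k=2: 97.9197.
Correction k=3: B_{6}/6! · (f^{(5)}(21) − f^{(5)}(10)) = 1/30240 · (4.59754e-06 − 7.89369e-06) = -1.08999e-10.

S_3 ≈ 97.9197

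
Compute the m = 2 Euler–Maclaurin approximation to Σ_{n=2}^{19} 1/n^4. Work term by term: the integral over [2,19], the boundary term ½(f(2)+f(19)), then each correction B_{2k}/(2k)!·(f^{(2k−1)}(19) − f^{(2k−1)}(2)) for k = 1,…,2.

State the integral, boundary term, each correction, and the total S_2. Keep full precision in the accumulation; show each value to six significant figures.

Integral: ∫_2^19 1/x^4 dx = 0.0416181.
½[f(2) + f(19)] = ½[0.0625000 + 7.67336e-06] = 0.0312538.
Integral + boundary = 0.0728719.
Correction k=1: B_{2}/2! · (f^{(1)}(19) − f^{(1)}(2)) = 1/12 · (-1.61544e-06 − (-0.125000)) = 0.0104165.
After k=1: 0.0832884.
Correction k=2: B_{4}/4! · (f^{(3)}(19) − f^{(3)}(2)) = −1/720 · (-1.34247e-07 − (-0.937500)) = -0.00130208.

S_2 ≈ 0.0819864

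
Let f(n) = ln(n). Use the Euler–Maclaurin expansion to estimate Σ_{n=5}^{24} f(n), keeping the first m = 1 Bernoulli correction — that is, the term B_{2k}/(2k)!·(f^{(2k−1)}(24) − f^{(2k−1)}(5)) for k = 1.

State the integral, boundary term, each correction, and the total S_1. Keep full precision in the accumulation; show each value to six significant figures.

S_1 ≈ 51.6067

The integral term ∫_5^24 ln(x) dx = 49.2261.
Endpoint term: (f(5) + f(24))/2 = (1.60944 + 3.17805)/2 = 2.39375.
Running total after boundary: 51.6198.
Order-1 term: 1/12 · (0.0416667 − 0.200000) = -0.0131944.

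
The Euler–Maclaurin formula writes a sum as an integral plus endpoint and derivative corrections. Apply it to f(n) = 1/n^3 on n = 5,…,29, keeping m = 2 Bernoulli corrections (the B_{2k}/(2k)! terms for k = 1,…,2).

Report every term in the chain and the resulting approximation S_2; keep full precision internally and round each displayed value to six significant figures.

The integral term ∫_5^29 1/x^3 dx = 0.0194055.
½[f(5) + f(29)] = ½[0.00800000 + 4.10021e-05] = 0.00402050.
Running total after boundary: 0.0234260.
Correction k=1: B_{2}/2! · (f^{(1)}(29) − f^{(1)}(5)) = 1/12 · (-4.24160e-06 − (-0.00480000)) = 0.000399647.
Partial sum through k=1: 0.0238256.
Correction k=2: B_{4}/4! · (f^{(3)}(29) − f^{(3)}(5)) = −1/720 · (-1.00870e-07 − (-0.00384000)) = -5.33319e-06.

S_2 ≈ 0.0238203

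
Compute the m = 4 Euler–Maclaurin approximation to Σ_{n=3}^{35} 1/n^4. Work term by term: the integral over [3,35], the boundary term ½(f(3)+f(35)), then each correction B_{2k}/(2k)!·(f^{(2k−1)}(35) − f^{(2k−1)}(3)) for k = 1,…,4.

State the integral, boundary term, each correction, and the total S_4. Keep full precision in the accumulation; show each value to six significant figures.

S_4 ≈ 0.0198151

∫_3^35 1/x^4 dx evaluates to 0.0123379.
Boundary: ½(f(3) + f(35)) = ½(0.0123457 + 6.66389e-07) = 0.00617317.
So far: 0.0185111.
Order-1 term: 1/12 · (-7.61587e-08 − (-0.0164609)) = 0.00137174.
Running total after k=1: 0.0198828.
Order-2 term: −1/720 · (-1.86511e-09 − (-0.0548697)) = -7.62079e-05.
Running total after k=2: 0.0198066.
Order-3 term: 1/30240 · (-8.52623e-11 − (-0.341411)) = 1.12901e-05.
Running total after k=3: 0.0198179.
Order-4 term: −1/1209600 · (-6.26417e-12 − (-3.41411)) = -2.82251e-06.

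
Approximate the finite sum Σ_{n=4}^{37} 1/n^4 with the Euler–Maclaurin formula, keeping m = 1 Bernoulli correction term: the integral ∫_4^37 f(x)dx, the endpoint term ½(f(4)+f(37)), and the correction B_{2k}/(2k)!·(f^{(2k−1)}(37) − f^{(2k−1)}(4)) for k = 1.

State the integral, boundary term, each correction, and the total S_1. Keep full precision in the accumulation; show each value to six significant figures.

∫_4^37 1/x^4 dx evaluates to 0.00520175.
Boundary: ½(f(4) + f(37)) = ½(0.00390625 + 5.33572e-07) = 0.00195339.
Running total after boundary: 0.00715514.
Correction k=1: B_{2}/2! · (f^{(1)}(37) − f^{(1)}(4)) = 1/12 · (-5.76835e-08 − (-0.00390625)) = 0.000325516.

S_1 ≈ 0.00748066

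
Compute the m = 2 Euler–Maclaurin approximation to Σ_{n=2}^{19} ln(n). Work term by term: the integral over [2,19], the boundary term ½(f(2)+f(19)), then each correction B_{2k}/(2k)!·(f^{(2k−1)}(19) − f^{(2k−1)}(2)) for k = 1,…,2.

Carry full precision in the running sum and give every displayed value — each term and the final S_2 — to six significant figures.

S_2 ≈ 39.3399

∫_2^19 ln(x) dx evaluates to 37.5580.
½[f(2) + f(19)] = ½[0.693147 + 2.94444] = 1.81879.
Running total after boundary: 39.3768.
Correction k=1: B_{2}/2! · (f^{(1)}(19) − f^{(1)}(2)) = 1/12 · (0.0526316 − 0.500000) = -0.0372807.
Running total after k=1: 39.3396.
Correction k=2: B_{4}/4! · (f^{(3)}(19) − f^{(3)}(2)) = −1/720 · (0.000291588 − 0.250000) = 0.000346817.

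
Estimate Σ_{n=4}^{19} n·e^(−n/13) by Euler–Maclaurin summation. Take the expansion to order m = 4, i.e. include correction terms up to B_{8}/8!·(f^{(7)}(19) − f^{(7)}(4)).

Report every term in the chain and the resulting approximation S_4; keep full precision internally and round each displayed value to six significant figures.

S_4 ≈ 69.6263

The integral term ∫_4^19 x·e^(−x/13) dx = 66.0045.
Endpoint term: (f(4) + f(19))/2 = (2.94057 + 4.40571)/2 = 3.67314.
So far: 69.6776.
Correction k=1: B_{2}/2! · (f^{(1)}(19) − f^{(1)}(4)) = 1/12 · (-0.107021 − 0.508944) = -0.0513304.
Running total after k=1: 69.6263.
Correction k=2: B_{4}/4! · (f^{(3)}(19) − f^{(3)}(4)) = −1/720 · (0.00211087 − 0.0117114) = 1.33341e-05.
Running total after k=2: 69.6263.
Correction k=3: B_{6}/6! · (f^{(5)}(19) − f^{(5)}(4)) = 1/30240 · (2.87278e-05 − 0.000120777) = -3.04395e-09.
Running total after k=3: 69.6263.
Correction k=4: B_{8}/8! · (f^{(7)}(19) − f^{(7)}(4)) = −1/1209600 · (2.66067e-07 − 1.01926e-06) = 6.22683e-13.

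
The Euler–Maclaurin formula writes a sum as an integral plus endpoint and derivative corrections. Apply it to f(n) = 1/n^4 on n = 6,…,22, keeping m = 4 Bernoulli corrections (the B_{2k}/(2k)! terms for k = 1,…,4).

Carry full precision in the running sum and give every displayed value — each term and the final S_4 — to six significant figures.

The integral term ∫_6^22 1/x^4 dx = 0.00151191.
½[f(6) + f(22)] = ½[0.000771605 + 4.26883e-06] = 0.000387937.
So far: 0.00189984.
k=1: B_{2}/(2)! × [f^{(1)}(22) − f^{(1)}(6)] = 1/12 × (-7.76152e-07 − (-0.000514403)) = 4.28023e-05.
After k=1: 0.00194264.
k=2: B_{4}/(4)! × [f^{(3)}(22) − f^{(3)}(6)] = −1/720 × (-4.81086e-08 − (-0.000428669)) = -5.95307e-07.
After k=2: 0.00194205.
k=3: B_{6}/(6)! × [f^{(5)}(22) − f^{(5)}(6)] = 1/30240 × (-5.56628e-09 − (-0.000666819)) = 2.20507e-08.
After k=3: 0.00194207.
k=4: B_{8}/(8)! × [f^{(7)}(22) − f^{(7)}(6)] = −1/1209600 × (-1.03505e-09 − (-0.00166705)) = -1.37818e-09.

S_4 ≈ 0.00194207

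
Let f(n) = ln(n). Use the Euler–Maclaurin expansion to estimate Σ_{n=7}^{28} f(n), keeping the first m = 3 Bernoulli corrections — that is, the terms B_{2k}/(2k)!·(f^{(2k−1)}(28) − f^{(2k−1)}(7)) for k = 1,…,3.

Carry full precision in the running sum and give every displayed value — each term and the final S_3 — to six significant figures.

S_3 ≈ 61.3105

∫_7^28 ln(x) dx evaluates to 58.6804.
Endpoint term: (f(7) + f(28))/2 = (1.94591 + 3.33220)/2 = 2.63906.
Integral + boundary = 61.3194.
Order-1 term: 1/12 · (0.0357143 − 0.142857) = -0.00892857.
Running total after k=1: 61.3105.
Order-2 term: −1/720 · (9.11079e-05 − 0.00583090) = 7.97194e-06.
Running total after k=2: 61.3105.
Order-3 term: 1/30240 · (1.39451e-06 − 0.00142798) = -4.71753e-08.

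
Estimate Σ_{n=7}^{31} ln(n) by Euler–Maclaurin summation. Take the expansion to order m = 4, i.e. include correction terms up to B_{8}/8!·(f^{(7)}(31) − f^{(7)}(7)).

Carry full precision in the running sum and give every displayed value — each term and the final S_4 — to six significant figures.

∫_7^31 ln(x) dx evaluates to 68.8322.
½[f(7) + f(31)] = ½[1.94591 + 3.43399] = 2.68995.
Running total after boundary: 71.5222.
Order-1 term: 1/12 · (0.0322581 − 0.142857) = -0.00921659.
After k=1: 71.5130.
Order-2 term: −1/720 · (6.71344e-05 − 0.00583090) = 8.00524e-06.
After k=2: 71.5130.
Order-3 term: 1/30240 · (8.38306e-07 − 0.00142798) = -4.71937e-08.
After k=3: 71.5130.
Order-4 term: −1/1209600 · (2.61698e-08 − 0.000874271) = 7.22756e-10.

S_4 ≈ 71.5130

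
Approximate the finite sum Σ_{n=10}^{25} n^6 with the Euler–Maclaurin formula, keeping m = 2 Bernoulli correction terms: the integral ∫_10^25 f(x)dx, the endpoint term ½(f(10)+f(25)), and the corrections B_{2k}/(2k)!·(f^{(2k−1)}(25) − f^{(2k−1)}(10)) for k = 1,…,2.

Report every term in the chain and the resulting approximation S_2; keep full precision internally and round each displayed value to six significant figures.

∫_10^25 x^6 dx evaluates to 8.70502e+08.
½[f(10) + f(25)] = ½[1.00000e+06 + 2.44141e+08] = 1.22570e+08.
Integral + boundary = 9.93073e+08.
Order-1 term: 1/12 · (5.85938e+07 − 600000) = 4.83281e+06.
Running total after k=1: 9.97905e+08.
Order-2 term: −1/720 · (1.87500e+06 − 120000) = -2437.50.

S_2 ≈ 9.97903e+08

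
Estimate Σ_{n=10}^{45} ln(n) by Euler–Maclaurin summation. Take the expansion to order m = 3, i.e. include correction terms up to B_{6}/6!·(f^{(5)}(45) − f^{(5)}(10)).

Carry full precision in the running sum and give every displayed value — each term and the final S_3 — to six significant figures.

S_3 ≈ 116.322

∫_10^45 ln(x) dx evaluates to 113.274.
Boundary: ½(f(10) + f(45)) = ½(2.30259 + 3.80666) = 3.05462.
Integral + boundary = 116.329.
k=1: B_{2}/(2)! × [f^{(1)}(45) − f^{(1)}(10)] = 1/12 × (0.0222222 − 0.100000) = -0.00648148.
Running total after k=1: 116.322.
k=2: B_{4}/(4)! × [f^{(3)}(45) − f^{(3)}(10)] = −1/720 × (2.19479e-05 − 0.00200000) = 2.74729e-06.
Running total after k=2: 116.322.
k=3: B_{6}/(6)! × [f^{(5)}(45) − f^{(5)}(10)] = 1/30240 × (1.30061e-07 − 0.000240000) = -7.93221e-09.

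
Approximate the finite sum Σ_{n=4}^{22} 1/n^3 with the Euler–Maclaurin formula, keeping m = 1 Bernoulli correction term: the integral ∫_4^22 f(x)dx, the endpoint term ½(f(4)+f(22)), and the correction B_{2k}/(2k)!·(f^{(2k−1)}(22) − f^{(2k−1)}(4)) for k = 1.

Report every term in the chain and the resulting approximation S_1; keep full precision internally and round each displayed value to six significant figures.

S_1 ≈ 0.0390519

Integral: ∫_4^22 1/x^3 dx = 0.0302169.
Boundary: ½(f(4) + f(22)) = ½(0.0156250 + 9.39144e-05) = 0.00785946.
So far: 0.0380764.
Correction k=1: B_{2}/2! · (f^{(1)}(22) − f^{(1)}(4)) = 1/12 · (-1.28065e-05 − (-0.0117188)) = 0.000975495.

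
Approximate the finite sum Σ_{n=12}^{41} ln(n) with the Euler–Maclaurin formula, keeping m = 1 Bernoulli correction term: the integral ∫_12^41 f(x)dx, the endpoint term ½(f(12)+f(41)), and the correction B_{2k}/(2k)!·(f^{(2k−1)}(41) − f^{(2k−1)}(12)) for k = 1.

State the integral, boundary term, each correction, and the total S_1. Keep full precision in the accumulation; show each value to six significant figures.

S_1 ≈ 96.5319

Integral: ∫_12^41 ln(x) dx = 93.4376.
Boundary: ½(f(12) + f(41)) = ½(2.48491 + 3.71357) = 3.09924.
Integral + boundary = 96.5368.
Order-1 term: 1/12 · (0.0243902 − 0.0833333) = -0.00491192.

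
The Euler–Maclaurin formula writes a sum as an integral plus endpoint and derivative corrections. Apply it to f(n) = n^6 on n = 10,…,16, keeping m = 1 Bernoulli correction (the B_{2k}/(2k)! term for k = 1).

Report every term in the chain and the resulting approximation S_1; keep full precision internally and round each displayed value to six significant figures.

S_1 ≈ 4.62822e+07

∫_10^16 x^6 dx evaluates to 3.69194e+07.
½[f(10) + f(16)] = ½[1.00000e+06 + 1.67772e+07] = 8.88861e+06.
Integral + boundary = 4.58080e+07.
Order-1 term: 1/12 · (6.29146e+06 − 600000) = 474288.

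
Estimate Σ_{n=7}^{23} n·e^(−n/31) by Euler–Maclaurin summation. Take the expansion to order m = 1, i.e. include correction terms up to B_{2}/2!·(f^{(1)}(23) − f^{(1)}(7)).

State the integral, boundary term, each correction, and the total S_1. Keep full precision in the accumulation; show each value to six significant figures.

Integral: ∫_7^23 x·e^(−x/31) dx = 142.749.
Boundary: ½(f(7) + f(23)) = ½(5.58511 + 10.9524) = 8.26875.
So far: 151.018.
k=1: B_{2}/(2)! × [f^{(1)}(23) − f^{(1)}(7)] = 1/12 × (0.122888 − 0.617708) = -0.0412350.

S_1 ≈ 150.977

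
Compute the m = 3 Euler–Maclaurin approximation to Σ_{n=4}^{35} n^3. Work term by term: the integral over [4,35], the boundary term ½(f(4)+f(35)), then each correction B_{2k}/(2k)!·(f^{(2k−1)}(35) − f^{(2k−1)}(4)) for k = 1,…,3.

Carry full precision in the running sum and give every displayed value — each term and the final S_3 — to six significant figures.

∫_4^35 x^3 dx evaluates to 375092.
½[f(4) + f(35)] = ½[64.0000 + 42875.0] = 21469.5.
Integral + boundary = 396562.
Correction k=1: B_{2}/2! · (f^{(1)}(35) − f^{(1)}(4)) = 1/12 · (3675.00 − 48.0000) = 302.250.
Running total after k=1: 396864.
Correction k=2: B_{4}/4! · (f^{(3)}(35) − f^{(3)}(4)) = −1/720 · (6.00000 − 6.00000) = 0.00000.
Running total after k=2: 396864.
Correction k=3: B_{6}/6! · (f^{(5)}(35) − f^{(5)}(4)) = 1/30240 · (0.00000 − 0.00000) = 0.00000.

S_3 ≈ 396864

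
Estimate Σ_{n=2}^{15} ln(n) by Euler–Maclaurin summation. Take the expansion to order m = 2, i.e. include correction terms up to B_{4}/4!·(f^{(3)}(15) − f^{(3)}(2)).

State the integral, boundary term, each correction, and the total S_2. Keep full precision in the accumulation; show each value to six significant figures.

Integral: ∫_2^15 ln(x) dx = 26.2345.
Boundary: ½(f(2) + f(15)) = ½(0.693147 + 2.70805) = 1.70060.
Running total after boundary: 27.9351.
Order-1 term: 1/12 · (0.0666667 − 0.500000) = -0.0361111.
Partial sum through k=1: 27.8989.
Order-2 term: −1/720 · (0.000592593 − 0.250000) = 0.000346399.

S_2 ≈ 27.8993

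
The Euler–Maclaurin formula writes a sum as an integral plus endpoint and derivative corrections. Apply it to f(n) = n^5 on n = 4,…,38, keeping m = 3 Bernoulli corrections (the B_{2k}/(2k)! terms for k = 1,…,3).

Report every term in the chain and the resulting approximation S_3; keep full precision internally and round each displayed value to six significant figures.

Integral: ∫_4^38 x^5 dx = 5.01822e+08.
Boundary: ½(f(4) + f(38)) = ½(1024.00 + 7.92352e+07) = 3.96181e+07.
Running total after boundary: 5.41440e+08.
k=1: B_{2}/(2)! × [f^{(1)}(38) − f^{(1)}(4)] = 1/12 × (1.04257e+07 − 1280.00) = 868700.
Partial sum through k=1: 5.42309e+08.
k=2: B_{4}/(4)! × [f^{(3)}(38) − f^{(3)}(4)] = −1/720 × (86640.0 − 960.000) = -119.000.
Partial sum through k=2: 5.42309e+08.
k=3: B_{6}/(6)! × [f^{(5)}(38) − f^{(5)}(4)] = 1/30240 × (120.000 − 120.000) = 0.00000.

S_3 ≈ 5.42309e+08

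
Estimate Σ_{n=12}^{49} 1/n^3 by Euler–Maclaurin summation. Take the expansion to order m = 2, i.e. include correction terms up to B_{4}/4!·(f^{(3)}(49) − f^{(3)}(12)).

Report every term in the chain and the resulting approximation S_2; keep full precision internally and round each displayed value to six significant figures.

S_2 ≈ 0.00356956

The integral term ∫_12^49 1/x^3 dx = 0.00326398.
Boundary: ½(f(12) + f(49)) = ½(0.000578704 + 8.49986e-06) = 0.000293602.
Running total after boundary: 0.00355758.
Order-1 term: 1/12 · (-5.20400e-07 − (-0.000144676)) = 1.20130e-05.
After k=1: 0.00356959.
Order-2 term: −1/720 · (-4.33486e-09 − (-2.00939e-05)) = -2.79021e-08.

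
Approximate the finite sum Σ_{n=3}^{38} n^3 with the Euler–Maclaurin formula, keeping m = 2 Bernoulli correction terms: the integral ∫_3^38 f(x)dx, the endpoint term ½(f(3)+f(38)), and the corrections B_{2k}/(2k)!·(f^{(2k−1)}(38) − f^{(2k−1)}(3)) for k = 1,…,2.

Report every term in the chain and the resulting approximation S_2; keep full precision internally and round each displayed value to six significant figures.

∫_3^38 x^3 dx evaluates to 521264.
½[f(3) + f(38)] = ½[27.0000 + 54872.0] = 27449.5.
Running total after boundary: 548713.
Correction k=1: B_{2}/2! · (f^{(1)}(38) − f^{(1)}(3)) = 1/12 · (4332.00 − 27.0000) = 358.750.
After k=1: 549072.
Correction k=2: B_{4}/4! · (f^{(3)}(38) − f^{(3)}(3)) = −1/720 · (6.00000 − 6.00000) = 0.00000.

S_2 ≈ 549072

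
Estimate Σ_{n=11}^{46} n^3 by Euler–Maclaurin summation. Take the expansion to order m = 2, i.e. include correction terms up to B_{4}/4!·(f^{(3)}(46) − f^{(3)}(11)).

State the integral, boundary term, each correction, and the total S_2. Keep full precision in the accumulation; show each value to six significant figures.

S_2 ≈ 1.16554e+06

∫_11^46 x^3 dx evaluates to 1.11570e+06.
Boundary: ½(f(11) + f(46)) = ½(1331.00 + 97336.0) = 49333.5.
Running total after boundary: 1.16504e+06.
k=1: B_{2}/(2)! × [f^{(1)}(46) − f^{(1)}(11)] = 1/12 × (6348.00 − 363.000) = 498.750.
Partial sum through k=1: 1.16554e+06.
k=2: B_{4}/(4)! × [f^{(3)}(46) − f^{(3)}(11)] = −1/720 × (6.00000 − 6.00000) = 0.00000.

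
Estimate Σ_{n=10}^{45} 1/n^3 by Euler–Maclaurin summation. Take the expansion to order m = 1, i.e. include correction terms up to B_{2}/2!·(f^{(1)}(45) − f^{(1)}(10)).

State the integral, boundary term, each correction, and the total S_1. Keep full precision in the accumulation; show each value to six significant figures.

S_1 ≈ 0.00528351

Integral: ∫_10^45 1/x^3 dx = 0.00475309.
Endpoint term: (f(10) + f(45))/2 = (0.00100000 + 1.09739e-05)/2 = 0.000505487.
Running total after boundary: 0.00525857.
Order-1 term: 1/12 · (-7.31596e-07 − (-0.000300000)) = 2.49390e-05.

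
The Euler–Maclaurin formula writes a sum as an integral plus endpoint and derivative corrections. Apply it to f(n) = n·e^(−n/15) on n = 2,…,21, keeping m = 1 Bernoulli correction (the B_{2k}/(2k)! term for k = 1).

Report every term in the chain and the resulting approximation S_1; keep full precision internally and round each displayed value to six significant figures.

S_1 ≈ 93.3999

The integral term ∫_2^21 x·e^(−x/15) dx = 90.0068.
Endpoint term: (f(2) + f(21))/2 = (1.75035 + 5.17854)/2 = 3.46444.
So far: 93.4713.
k=1: B_{2}/(2)! × [f^{(1)}(21) − f^{(1)}(2)] = 1/12 × (-0.0986388 − 0.758484) = -0.0714269.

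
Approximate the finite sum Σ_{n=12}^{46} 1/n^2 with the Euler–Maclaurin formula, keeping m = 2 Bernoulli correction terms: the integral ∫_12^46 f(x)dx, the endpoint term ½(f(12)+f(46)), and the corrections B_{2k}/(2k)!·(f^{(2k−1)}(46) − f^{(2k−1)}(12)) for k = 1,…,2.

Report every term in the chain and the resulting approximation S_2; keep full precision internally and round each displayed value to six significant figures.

∫_12^46 1/x^2 dx evaluates to 0.0615942.
Boundary: ½(f(12) + f(46)) = ½(0.00694444 + 0.000472590) = 0.00370852.
Running total after boundary: 0.0653027.
Order-1 term: 1/12 · (-2.05474e-05 − (-0.00115741)) = 9.47383e-05.
Partial sum through k=1: 0.0653975.
Order-2 term: −1/720 · (-1.16526e-07 − (-9.64506e-05)) = -1.33797e-07.

S_2 ≈ 0.0653973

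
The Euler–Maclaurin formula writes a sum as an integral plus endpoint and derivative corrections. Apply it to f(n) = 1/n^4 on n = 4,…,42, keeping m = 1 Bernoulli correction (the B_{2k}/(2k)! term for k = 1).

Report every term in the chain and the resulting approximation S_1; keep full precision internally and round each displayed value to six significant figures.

∫_4^42 1/x^4 dx evaluates to 0.00520383.
Boundary: ½(f(4) + f(42)) = ½(0.00390625 + 3.21368e-07) = 0.00195329.
So far: 0.00715712.
Correction k=1: B_{2}/2! · (f^{(1)}(42) − f^{(1)}(4)) = 1/12 · (-3.06065e-08 − (-0.00390625)) = 0.000325518.

S_1 ≈ 0.00748264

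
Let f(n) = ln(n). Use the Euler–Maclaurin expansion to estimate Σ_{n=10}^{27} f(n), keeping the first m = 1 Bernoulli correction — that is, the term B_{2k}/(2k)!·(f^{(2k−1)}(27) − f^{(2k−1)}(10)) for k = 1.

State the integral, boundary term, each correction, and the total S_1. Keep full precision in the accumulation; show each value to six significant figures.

Integral: ∫_10^27 ln(x) dx = 48.9617.
Boundary: ½(f(10) + f(27)) = ½(2.30259 + 3.29584) = 2.79921.
Integral + boundary = 51.7610.
Correction k=1: B_{2}/2! · (f^{(1)}(27) − f^{(1)}(10)) = 1/12 · (0.0370370 − 0.100000) = -0.00524691.

S_1 ≈ 51.7557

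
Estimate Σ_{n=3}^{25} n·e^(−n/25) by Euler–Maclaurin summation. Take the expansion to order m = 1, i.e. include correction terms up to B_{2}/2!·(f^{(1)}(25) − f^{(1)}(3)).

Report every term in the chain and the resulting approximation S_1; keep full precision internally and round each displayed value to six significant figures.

The integral term ∫_3^25 x·e^(−x/25) dx = 160.995.
Endpoint term: (f(3) + f(25))/2 = (2.66076 + 9.19699)/2 = 5.92887.
Integral + boundary = 166.924.
k=1: B_{2}/(2)! × [f^{(1)}(25) − f^{(1)}(3)] = 1/12 × (0.00000 − 0.780490) = -0.0650408.

S_1 ≈ 166.859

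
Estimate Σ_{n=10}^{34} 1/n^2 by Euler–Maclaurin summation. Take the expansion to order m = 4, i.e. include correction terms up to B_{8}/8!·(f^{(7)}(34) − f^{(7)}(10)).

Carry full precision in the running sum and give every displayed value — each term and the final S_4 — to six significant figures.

The integral term ∫_10^34 1/x^2 dx = 0.0705882.
Endpoint term: (f(10) + f(34))/2 = (0.0100000 + 0.000865052)/2 = 0.00543253.
Running total after boundary: 0.0760208.
Order-1 term: 1/12 · (-5.08854e-05 − (-0.00200000)) = 0.000162426.
Running total after k=1: 0.0761832.
Order-2 term: −1/720 · (-5.28222e-07 − (-0.000240000)) = -3.32600e-07.
Running total after k=2: 0.0761829.
Order-3 term: 1/30240 · (-1.37082e-08 − (-7.20000e-05)) = 2.38050e-09.
Running total after k=3: 0.0761829.
Order-4 term: −1/1209600 · (-6.64065e-10 − (-4.03200e-05)) = -3.33328e-11.

S_4 ≈ 0.0761829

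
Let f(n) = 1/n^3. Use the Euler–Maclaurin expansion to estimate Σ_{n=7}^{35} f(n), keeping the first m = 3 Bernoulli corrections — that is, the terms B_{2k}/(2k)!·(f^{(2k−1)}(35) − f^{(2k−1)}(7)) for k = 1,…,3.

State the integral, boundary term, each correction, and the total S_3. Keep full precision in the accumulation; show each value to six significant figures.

S_3 ≈ 0.0113686

Integral: ∫_7^35 1/x^3 dx = 0.00979592.
½[f(7) + f(35)] = ½[0.00291545 + 2.33236e-05] = 0.00146939.
Running total after boundary: 0.0112653.
Correction k=1: B_{2}/2! · (f^{(1)}(35) − f^{(1)}(7)) = 1/12 · (-1.99917e-06 − (-0.00124948)) = 0.000103957.
Running total after k=1: 0.0113693.
Correction k=2: B_{4}/4! · (f^{(3)}(35) − f^{(3)}(7)) = −1/720 · (-3.26395e-08 − (-0.000509992)) = -7.08276e-07.
Running total after k=2: 0.0113686.
Correction k=3: B_{6}/6! · (f^{(5)}(35) − f^{(5)}(7)) = 1/30240 · (-1.11907e-09 − (-0.000437136)) = 1.44555e-08.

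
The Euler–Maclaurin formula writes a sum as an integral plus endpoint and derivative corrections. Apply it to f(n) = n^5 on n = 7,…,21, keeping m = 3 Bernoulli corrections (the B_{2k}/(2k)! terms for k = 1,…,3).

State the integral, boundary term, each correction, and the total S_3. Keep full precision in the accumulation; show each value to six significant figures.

S_3 ≈ 1.64052e+07

The integral term ∫_7^21 x^5 dx = 1.42747e+07.
Boundary: ½(f(7) + f(21)) = ½(16807.0 + 4.08410e+06) = 2.05045e+06.
Running total after boundary: 1.63252e+07.
Correction k=1: B_{2}/2! · (f^{(1)}(21) − f^{(1)}(7)) = 1/12 · (972405 − 12005.0) = 80033.3.
Partial sum through k=1: 1.64052e+07.
Correction k=2: B_{4}/4! · (f^{(3)}(21) − f^{(3)}(7)) = −1/720 · (26460.0 − 2940.00) = -32.6667.
Partial sum through k=2: 1.64052e+07.
Correction k=3: B_{6}/6! · (f^{(5)}(21) − f^{(5)}(7)) = 1/30240 · (120.000 − 120.000) = 0.00000.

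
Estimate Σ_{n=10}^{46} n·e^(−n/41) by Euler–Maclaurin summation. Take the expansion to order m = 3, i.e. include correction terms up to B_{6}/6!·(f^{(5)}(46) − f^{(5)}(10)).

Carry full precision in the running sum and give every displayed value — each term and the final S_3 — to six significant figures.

∫_10^46 x·e^(−x/41) dx evaluates to 476.861.
Boundary: ½(f(10) + f(46)) = ½(7.83564 + 14.9796) = 11.4076.
Integral + boundary = 488.269.
k=1: B_{2}/(2)! × [f^{(1)}(46) − f^{(1)}(10)] = 1/12 × (-0.0397127 − 0.592451) = -0.0526803.
After k=1: 488.216.
k=2: B_{4}/(4)! × [f^{(3)}(46) − f^{(3)}(10)] = −1/720 × (0.000363816 − 0.00128470) = 1.27900e-06.
After k=2: 488.216.
k=3: B_{6}/(6)! × [f^{(5)}(46) − f^{(5)}(10)] = 1/30240 × (4.46911e-07 − 1.31883e-06) = -2.88334e-11.

S_3 ≈ 488.216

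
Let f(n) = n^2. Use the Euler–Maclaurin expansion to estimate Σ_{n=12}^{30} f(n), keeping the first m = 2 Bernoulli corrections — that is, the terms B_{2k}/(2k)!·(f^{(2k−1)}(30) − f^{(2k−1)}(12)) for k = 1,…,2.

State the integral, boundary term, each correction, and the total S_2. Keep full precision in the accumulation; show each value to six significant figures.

S_2 ≈ 8949.00

Integral: ∫_12^30 x^2 dx = 8424.00.
½[f(12) + f(30)] = ½[144.000 + 900.000] = 522.000.
Running total after boundary: 8946.00.
Order-1 term: 1/12 · (60.0000 − 24.0000) = 3.00000.
Running total after k=1: 8949.00.
Order-2 term: −1/720 · (0.00000 − 0.00000) = 0.00000.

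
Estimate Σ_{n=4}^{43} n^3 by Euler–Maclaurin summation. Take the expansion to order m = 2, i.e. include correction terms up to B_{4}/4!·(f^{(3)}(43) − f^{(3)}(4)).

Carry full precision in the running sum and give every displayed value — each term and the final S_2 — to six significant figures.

S_2 ≈ 894880

∫_4^43 x^3 dx evaluates to 854636.
Endpoint term: (f(4) + f(43))/2 = (64.0000 + 79507.0)/2 = 39785.5.
Integral + boundary = 894422.
Order-1 term: 1/12 · (5547.00 − 48.0000) = 458.250.
Running total after k=1: 894880.
Order-2 term: −1/720 · (6.00000 − 6.00000) = 0.00000.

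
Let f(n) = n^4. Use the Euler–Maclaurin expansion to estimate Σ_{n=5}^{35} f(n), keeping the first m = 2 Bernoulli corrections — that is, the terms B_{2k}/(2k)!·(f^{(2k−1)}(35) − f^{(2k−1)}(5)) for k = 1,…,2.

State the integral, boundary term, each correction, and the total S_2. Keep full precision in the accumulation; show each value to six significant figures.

Integral: ∫_5^35 x^4 dx = 1.05038e+07.
Endpoint term: (f(5) + f(35))/2 = (625.000 + 1.50062e+06)/2 = 750625.
So far: 1.12544e+07.
k=1: B_{2}/(2)! × [f^{(1)}(35) − f^{(1)}(5)] = 1/12 × (171500 − 500.000) = 14250.0.
Running total after k=1: 1.12686e+07.
k=2: B_{4}/(4)! × [f^{(3)}(35) − f^{(3)}(5)] = −1/720 × (840.000 − 120.000) = -1.00000.

S_2 ≈ 1.12686e+07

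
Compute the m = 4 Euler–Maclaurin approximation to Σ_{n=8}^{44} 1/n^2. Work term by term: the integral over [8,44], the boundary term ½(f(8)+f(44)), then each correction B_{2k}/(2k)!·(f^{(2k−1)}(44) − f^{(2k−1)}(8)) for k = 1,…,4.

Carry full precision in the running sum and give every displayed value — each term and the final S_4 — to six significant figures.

Integral: ∫_8^44 1/x^2 dx = 0.102273.
Endpoint term: (f(8) + f(44))/2 = (0.0156250 + 0.000516529)/2 = 0.00807076.
Integral + boundary = 0.110343.
Correction k=1: B_{2}/2! · (f^{(1)}(44) − f^{(1)}(8)) = 1/12 · (-2.34786e-05 − (-0.00390625)) = 0.000323564.
Running total after k=1: 0.110667.
Correction k=2: B_{4}/4! · (f^{(3)}(44) − f^{(3)}(8)) = −1/720 · (-1.45528e-07 − (-0.000732422)) = -1.01705e-06.
Running total after k=2: 0.110666.
Correction k=3: B_{6}/6! · (f^{(5)}(44) − f^{(5)}(8)) = 1/30240 · (-2.25509e-09 − (-0.000343323)) = 1.13532e-08.
Running total after k=3: 0.110666.
Correction k=4: B_{8}/8! · (f^{(7)}(44) − f^{(7)}(8)) = −1/1209600 · (-6.52299e-11 − (-0.000300407)) = -2.48353e-10.

S_4 ≈ 0.110666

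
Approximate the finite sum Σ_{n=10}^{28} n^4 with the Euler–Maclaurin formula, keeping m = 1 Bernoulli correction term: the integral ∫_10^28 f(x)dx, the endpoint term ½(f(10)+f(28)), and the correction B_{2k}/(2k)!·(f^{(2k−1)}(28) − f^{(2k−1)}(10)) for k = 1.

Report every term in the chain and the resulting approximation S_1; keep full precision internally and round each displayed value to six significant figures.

∫_10^28 x^4 dx evaluates to 3.42207e+06.
½[f(10) + f(28)] = ½[10000.0 + 614656] = 312328.
Running total after boundary: 3.73440e+06.
k=1: B_{2}/(2)! × [f^{(1)}(28) − f^{(1)}(10)] = 1/12 × (87808.0 − 4000.00) = 6984.00.

S_1 ≈ 3.74139e+06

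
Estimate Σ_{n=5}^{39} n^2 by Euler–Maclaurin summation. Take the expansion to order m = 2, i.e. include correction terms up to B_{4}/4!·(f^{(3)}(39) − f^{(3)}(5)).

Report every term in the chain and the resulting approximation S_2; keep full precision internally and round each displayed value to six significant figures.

Integral: ∫_5^39 x^2 dx = 19731.3.
Endpoint term: (f(5) + f(39))/2 = (25.0000 + 1521.00)/2 = 773.000.
So far: 20504.3.
Correction k=1: B_{2}/2! · (f^{(1)}(39) − f^{(1)}(5)) = 1/12 · (78.0000 − 10.0000) = 5.66667.
Running total after k=1: 20510.0.
Correction k=2: B_{4}/4! · (f^{(3)}(39) − f^{(3)}(5)) = −1/720 · (0.00000 − 0.00000) = 0.00000.

S_2 ≈ 20510.0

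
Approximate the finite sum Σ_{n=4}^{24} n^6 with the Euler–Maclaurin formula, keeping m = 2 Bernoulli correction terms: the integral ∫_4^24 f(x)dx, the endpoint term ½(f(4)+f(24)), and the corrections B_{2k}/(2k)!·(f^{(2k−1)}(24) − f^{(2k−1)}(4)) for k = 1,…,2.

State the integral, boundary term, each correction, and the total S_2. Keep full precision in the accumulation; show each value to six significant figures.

S_2 ≈ 7.54740e+08

Integral: ∫_4^24 x^6 dx = 6.55208e+08.
Endpoint term: (f(4) + f(24))/2 = (4096.00 + 1.91103e+08)/2 = 9.55535e+07.
Integral + boundary = 7.50761e+08.
Order-1 term: 1/12 · (4.77757e+07 − 6144.00) = 3.98080e+06.
Partial sum through k=1: 7.54742e+08.
Order-2 term: −1/720 · (1.65888e+06 − 7680.00) = -2293.33.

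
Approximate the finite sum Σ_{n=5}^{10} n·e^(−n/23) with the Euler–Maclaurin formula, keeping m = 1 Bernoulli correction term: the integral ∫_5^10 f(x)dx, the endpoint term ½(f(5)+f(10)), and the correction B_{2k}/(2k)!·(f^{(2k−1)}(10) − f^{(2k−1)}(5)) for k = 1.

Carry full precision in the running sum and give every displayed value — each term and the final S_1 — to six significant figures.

S_1 ≈ 32.0180

Integral: ∫_5^10 x·e^(−x/23) dx = 26.7914.
½[f(5) + f(10)] = ½[4.02308 + 6.47405] = 5.24856.
Running total after boundary: 32.0400.
Order-1 term: 1/12 · (0.365925 − 0.629699) = -0.0219812.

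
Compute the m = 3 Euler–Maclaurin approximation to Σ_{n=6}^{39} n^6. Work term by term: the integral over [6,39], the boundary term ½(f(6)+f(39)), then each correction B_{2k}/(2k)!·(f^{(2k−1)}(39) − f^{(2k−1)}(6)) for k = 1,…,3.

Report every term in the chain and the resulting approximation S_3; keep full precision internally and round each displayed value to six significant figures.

S_3 ≈ 2.14089e+10

Integral: ∫_6^39 x^6 dx = 1.96044e+10.
Boundary: ½(f(6) + f(39)) = ½(46656.0 + 3.51874e+09) = 1.75940e+09.
Integral + boundary = 2.13638e+10.
Correction k=1: B_{2}/2! · (f^{(1)}(39) − f^{(1)}(6)) = 1/12 · (5.41345e+08 − 46656.0) = 4.51082e+07.
Partial sum through k=1: 2.14089e+10.
Correction k=2: B_{4}/4! · (f^{(3)}(39) − f^{(3)}(6)) = −1/720 · (7.11828e+06 − 25920.0) = -9850.50.
Partial sum through k=2: 2.14089e+10.
Correction k=3: B_{6}/6! · (f^{(5)}(39) − f^{(5)}(6)) = 1/30240 · (28080.0 − 4320.00) = 0.785714.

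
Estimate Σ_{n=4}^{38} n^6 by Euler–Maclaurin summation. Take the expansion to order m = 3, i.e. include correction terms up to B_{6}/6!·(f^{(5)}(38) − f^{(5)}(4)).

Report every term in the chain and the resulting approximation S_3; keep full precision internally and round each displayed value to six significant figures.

S_3 ≈ 1.78902e+10

Integral: ∫_4^38 x^6 dx = 1.63451e+10.
Endpoint term: (f(4) + f(38))/2 = (4096.00 + 3.01094e+09)/2 = 1.50547e+09.
So far: 1.78506e+10.
k=1: B_{2}/(2)! × [f^{(1)}(38) − f^{(1)}(4)] = 1/12 × (4.75411e+08 − 6144.00) = 3.96171e+07.
Partial sum through k=1: 1.78902e+10.
k=2: B_{4}/(4)! × [f^{(3)}(38) − f^{(3)}(4)] = −1/720 × (6.58464e+06 − 7680.00) = -9134.67.
Partial sum through k=2: 1.78902e+10.
k=3: B_{6}/(6)! × [f^{(5)}(38) − f^{(5)}(4)] = 1/30240 × (27360.0 − 2880.00) = 0.809524.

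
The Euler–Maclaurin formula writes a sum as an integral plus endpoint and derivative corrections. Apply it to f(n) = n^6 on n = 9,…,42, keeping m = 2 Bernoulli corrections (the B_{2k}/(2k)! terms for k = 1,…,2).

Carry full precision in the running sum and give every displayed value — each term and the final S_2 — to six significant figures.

The integral term ∫_9^42 x^6 dx = 3.29335e+10.
Endpoint term: (f(9) + f(42))/2 = (531441 + 5.48903e+09)/2 = 2.74478e+09.
Integral + boundary = 3.56783e+10.
k=1: B_{2}/(2)! × [f^{(1)}(42) − f^{(1)}(9)] = 1/12 × (7.84147e+08 − 354294) = 6.53161e+07.
Partial sum through k=1: 3.57436e+10.
k=2: B_{4}/(4)! × [f^{(3)}(42) − f^{(3)}(9)] = −1/720 × (8.89056e+06 − 87480.0) = -12226.5.

S_2 ≈ 3.57436e+10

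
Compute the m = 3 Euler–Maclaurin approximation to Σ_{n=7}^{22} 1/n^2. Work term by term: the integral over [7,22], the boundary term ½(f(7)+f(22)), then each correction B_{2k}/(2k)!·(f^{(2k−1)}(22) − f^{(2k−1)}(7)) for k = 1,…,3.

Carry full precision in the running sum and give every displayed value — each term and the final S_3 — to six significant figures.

S_3 ≈ 0.109108

∫_7^22 1/x^2 dx evaluates to 0.0974026.
½[f(7) + f(22)] = ½[0.0204082 + 0.00206612] = 0.0112371.
Running total after boundary: 0.108640.
k=1: B_{2}/(2)! × [f^{(1)}(22) − f^{(1)}(7)] = 1/12 × (-0.000187829 − (-0.00583090)) = 0.000470256.
Partial sum through k=1: 0.109110.
k=2: B_{4}/(4)! × [f^{(3)}(22) − f^{(3)}(7)] = −1/720 × (-4.65691e-06 − (-0.00142798)) = -1.97683e-06.
Partial sum through k=2: 0.109108.
k=3: B_{6}/(6)! × [f^{(5)}(22) − f^{(5)}(7)] = 1/30240 × (-2.88651e-07 − (-0.000874271)) = 2.89015e-08.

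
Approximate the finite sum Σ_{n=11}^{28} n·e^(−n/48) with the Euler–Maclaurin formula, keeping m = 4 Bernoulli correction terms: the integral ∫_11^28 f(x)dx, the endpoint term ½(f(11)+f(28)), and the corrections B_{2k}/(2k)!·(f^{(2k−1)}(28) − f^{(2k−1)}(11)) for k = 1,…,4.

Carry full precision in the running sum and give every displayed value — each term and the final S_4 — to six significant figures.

S_4 ≈ 228.437

The integral term ∫_11^28 x·e^(−x/48) dx = 216.283.
Endpoint term: (f(11) + f(28))/2 = (8.74716 + 15.6250)/2 = 12.1861.
So far: 228.469.
Correction k=1: B_{2}/2! · (f^{(1)}(28) − f^{(1)}(11)) = 1/12 · (0.232515 − 0.612964) = -0.0317041.
Partial sum through k=1: 228.437.
Correction k=2: B_{4}/4! · (f^{(3)}(28) − f^{(3)}(11)) = −1/720 · (0.000585323 − 0.000956318) = 5.15270e-07.
Partial sum through k=2: 228.437.
Correction k=3: B_{6}/6! · (f^{(5)}(28) − f^{(5)}(11)) = 1/30240 · (4.64292e-07 − 7.14667e-07) = -8.27958e-12.
Partial sum through k=3: 228.437.
Correction k=4: B_{8}/8! · (f^{(7)}(28) − f^{(7)}(11)) = −1/1209600 · (2.92768e-10 − 4.40219e-10) = 1.21901e-16.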